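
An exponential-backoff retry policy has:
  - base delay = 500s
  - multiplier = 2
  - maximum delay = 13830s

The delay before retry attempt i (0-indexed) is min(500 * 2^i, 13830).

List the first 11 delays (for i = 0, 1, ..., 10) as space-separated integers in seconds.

Computing each delay:
  i=0: min(500*2^0, 13830) = 500
  i=1: min(500*2^1, 13830) = 1000
  i=2: min(500*2^2, 13830) = 2000
  i=3: min(500*2^3, 13830) = 4000
  i=4: min(500*2^4, 13830) = 8000
  i=5: min(500*2^5, 13830) = 13830
  i=6: min(500*2^6, 13830) = 13830
  i=7: min(500*2^7, 13830) = 13830
  i=8: min(500*2^8, 13830) = 13830
  i=9: min(500*2^9, 13830) = 13830
  i=10: min(500*2^10, 13830) = 13830

Answer: 500 1000 2000 4000 8000 13830 13830 13830 13830 13830 13830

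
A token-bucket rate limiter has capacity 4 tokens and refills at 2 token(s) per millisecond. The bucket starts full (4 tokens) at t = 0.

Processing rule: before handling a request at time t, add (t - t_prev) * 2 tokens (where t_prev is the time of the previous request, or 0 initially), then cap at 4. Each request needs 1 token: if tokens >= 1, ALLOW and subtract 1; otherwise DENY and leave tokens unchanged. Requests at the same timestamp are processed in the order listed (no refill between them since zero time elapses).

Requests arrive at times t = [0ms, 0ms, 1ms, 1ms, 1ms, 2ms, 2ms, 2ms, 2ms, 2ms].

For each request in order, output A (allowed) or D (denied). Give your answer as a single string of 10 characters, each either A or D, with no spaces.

Simulating step by step:
  req#1 t=0ms: ALLOW
  req#2 t=0ms: ALLOW
  req#3 t=1ms: ALLOW
  req#4 t=1ms: ALLOW
  req#5 t=1ms: ALLOW
  req#6 t=2ms: ALLOW
  req#7 t=2ms: ALLOW
  req#8 t=2ms: ALLOW
  req#9 t=2ms: DENY
  req#10 t=2ms: DENY

Answer: AAAAAAAADD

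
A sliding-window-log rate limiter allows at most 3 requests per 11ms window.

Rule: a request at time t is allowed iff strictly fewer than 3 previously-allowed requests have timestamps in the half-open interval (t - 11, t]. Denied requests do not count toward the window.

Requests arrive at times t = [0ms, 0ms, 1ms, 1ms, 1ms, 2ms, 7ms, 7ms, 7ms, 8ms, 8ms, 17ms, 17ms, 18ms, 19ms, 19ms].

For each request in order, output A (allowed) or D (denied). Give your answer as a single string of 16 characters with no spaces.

Answer: AAADDDDDDDDAAADD

Derivation:
Tracking allowed requests in the window:
  req#1 t=0ms: ALLOW
  req#2 t=0ms: ALLOW
  req#3 t=1ms: ALLOW
  req#4 t=1ms: DENY
  req#5 t=1ms: DENY
  req#6 t=2ms: DENY
  req#7 t=7ms: DENY
  req#8 t=7ms: DENY
  req#9 t=7ms: DENY
  req#10 t=8ms: DENY
  req#11 t=8ms: DENY
  req#12 t=17ms: ALLOW
  req#13 t=17ms: ALLOW
  req#14 t=18ms: ALLOW
  req#15 t=19ms: DENY
  req#16 t=19ms: DENY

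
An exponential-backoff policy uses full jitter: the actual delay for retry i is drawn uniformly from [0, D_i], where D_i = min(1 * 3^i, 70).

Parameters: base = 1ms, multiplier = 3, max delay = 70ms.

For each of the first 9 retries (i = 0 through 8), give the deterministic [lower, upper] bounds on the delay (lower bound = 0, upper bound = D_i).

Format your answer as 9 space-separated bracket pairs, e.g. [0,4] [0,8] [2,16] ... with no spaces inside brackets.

Answer: [0,1] [0,3] [0,9] [0,27] [0,70] [0,70] [0,70] [0,70] [0,70]

Derivation:
Computing bounds per retry:
  i=0: D_i=min(1*3^0,70)=1, bounds=[0,1]
  i=1: D_i=min(1*3^1,70)=3, bounds=[0,3]
  i=2: D_i=min(1*3^2,70)=9, bounds=[0,9]
  i=3: D_i=min(1*3^3,70)=27, bounds=[0,27]
  i=4: D_i=min(1*3^4,70)=70, bounds=[0,70]
  i=5: D_i=min(1*3^5,70)=70, bounds=[0,70]
  i=6: D_i=min(1*3^6,70)=70, bounds=[0,70]
  i=7: D_i=min(1*3^7,70)=70, bounds=[0,70]
  i=8: D_i=min(1*3^8,70)=70, bounds=[0,70]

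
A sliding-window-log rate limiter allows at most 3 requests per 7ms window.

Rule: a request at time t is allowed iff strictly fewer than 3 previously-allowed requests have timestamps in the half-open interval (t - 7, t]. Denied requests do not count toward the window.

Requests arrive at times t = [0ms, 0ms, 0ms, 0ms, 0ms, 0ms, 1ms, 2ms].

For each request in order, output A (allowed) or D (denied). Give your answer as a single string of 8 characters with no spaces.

Tracking allowed requests in the window:
  req#1 t=0ms: ALLOW
  req#2 t=0ms: ALLOW
  req#3 t=0ms: ALLOW
  req#4 t=0ms: DENY
  req#5 t=0ms: DENY
  req#6 t=0ms: DENY
  req#7 t=1ms: DENY
  req#8 t=2ms: DENY

Answer: AAADDDDD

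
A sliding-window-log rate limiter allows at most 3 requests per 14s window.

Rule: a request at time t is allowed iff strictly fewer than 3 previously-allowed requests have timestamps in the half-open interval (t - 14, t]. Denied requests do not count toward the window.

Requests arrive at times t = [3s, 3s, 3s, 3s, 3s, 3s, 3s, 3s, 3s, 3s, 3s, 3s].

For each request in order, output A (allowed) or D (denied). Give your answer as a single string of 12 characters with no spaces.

Tracking allowed requests in the window:
  req#1 t=3s: ALLOW
  req#2 t=3s: ALLOW
  req#3 t=3s: ALLOW
  req#4 t=3s: DENY
  req#5 t=3s: DENY
  req#6 t=3s: DENY
  req#7 t=3s: DENY
  req#8 t=3s: DENY
  req#9 t=3s: DENY
  req#10 t=3s: DENY
  req#11 t=3s: DENY
  req#12 t=3s: DENY

Answer: AAADDDDDDDDD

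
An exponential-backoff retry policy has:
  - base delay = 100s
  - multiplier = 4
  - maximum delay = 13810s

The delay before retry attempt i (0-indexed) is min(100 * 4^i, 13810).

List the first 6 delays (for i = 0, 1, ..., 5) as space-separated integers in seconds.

Computing each delay:
  i=0: min(100*4^0, 13810) = 100
  i=1: min(100*4^1, 13810) = 400
  i=2: min(100*4^2, 13810) = 1600
  i=3: min(100*4^3, 13810) = 6400
  i=4: min(100*4^4, 13810) = 13810
  i=5: min(100*4^5, 13810) = 13810

Answer: 100 400 1600 6400 13810 13810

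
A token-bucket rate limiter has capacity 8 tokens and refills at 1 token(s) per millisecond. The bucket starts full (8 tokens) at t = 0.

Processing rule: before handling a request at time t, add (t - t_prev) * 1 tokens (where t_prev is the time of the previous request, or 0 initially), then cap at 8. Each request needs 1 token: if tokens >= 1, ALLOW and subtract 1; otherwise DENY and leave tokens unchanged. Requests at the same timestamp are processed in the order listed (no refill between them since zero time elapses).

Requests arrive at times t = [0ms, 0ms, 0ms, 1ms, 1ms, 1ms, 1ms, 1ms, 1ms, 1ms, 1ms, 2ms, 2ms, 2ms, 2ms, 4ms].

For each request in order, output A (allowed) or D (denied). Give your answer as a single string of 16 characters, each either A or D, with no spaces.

Simulating step by step:
  req#1 t=0ms: ALLOW
  req#2 t=0ms: ALLOW
  req#3 t=0ms: ALLOW
  req#4 t=1ms: ALLOW
  req#5 t=1ms: ALLOW
  req#6 t=1ms: ALLOW
  req#7 t=1ms: ALLOW
  req#8 t=1ms: ALLOW
  req#9 t=1ms: ALLOW
  req#10 t=1ms: DENY
  req#11 t=1ms: DENY
  req#12 t=2ms: ALLOW
  req#13 t=2ms: DENY
  req#14 t=2ms: DENY
  req#15 t=2ms: DENY
  req#16 t=4ms: ALLOW

Answer: AAAAAAAAADDADDDA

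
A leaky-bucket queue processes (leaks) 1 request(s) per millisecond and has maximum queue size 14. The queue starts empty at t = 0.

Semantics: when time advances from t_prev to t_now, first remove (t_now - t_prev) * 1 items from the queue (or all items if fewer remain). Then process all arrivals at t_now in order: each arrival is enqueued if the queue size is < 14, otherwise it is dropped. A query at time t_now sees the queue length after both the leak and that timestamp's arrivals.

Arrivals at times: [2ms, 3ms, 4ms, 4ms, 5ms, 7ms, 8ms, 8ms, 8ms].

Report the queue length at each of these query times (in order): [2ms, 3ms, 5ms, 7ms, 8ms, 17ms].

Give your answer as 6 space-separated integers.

Queue lengths at query times:
  query t=2ms: backlog = 1
  query t=3ms: backlog = 1
  query t=5ms: backlog = 2
  query t=7ms: backlog = 1
  query t=8ms: backlog = 3
  query t=17ms: backlog = 0

Answer: 1 1 2 1 3 0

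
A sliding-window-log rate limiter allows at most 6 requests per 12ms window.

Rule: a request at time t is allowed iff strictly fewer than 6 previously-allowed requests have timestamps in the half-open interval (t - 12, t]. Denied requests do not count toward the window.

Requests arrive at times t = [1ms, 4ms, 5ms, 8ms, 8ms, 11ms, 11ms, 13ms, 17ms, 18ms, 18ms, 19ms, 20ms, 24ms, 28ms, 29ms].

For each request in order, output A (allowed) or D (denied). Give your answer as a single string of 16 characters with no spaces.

Answer: AAAAAADAAADDAAAA

Derivation:
Tracking allowed requests in the window:
  req#1 t=1ms: ALLOW
  req#2 t=4ms: ALLOW
  req#3 t=5ms: ALLOW
  req#4 t=8ms: ALLOW
  req#5 t=8ms: ALLOW
  req#6 t=11ms: ALLOW
  req#7 t=11ms: DENY
  req#8 t=13ms: ALLOW
  req#9 t=17ms: ALLOW
  req#10 t=18ms: ALLOW
  req#11 t=18ms: DENY
  req#12 t=19ms: DENY
  req#13 t=20ms: ALLOW
  req#14 t=24ms: ALLOW
  req#15 t=28ms: ALLOW
  req#16 t=29ms: ALLOW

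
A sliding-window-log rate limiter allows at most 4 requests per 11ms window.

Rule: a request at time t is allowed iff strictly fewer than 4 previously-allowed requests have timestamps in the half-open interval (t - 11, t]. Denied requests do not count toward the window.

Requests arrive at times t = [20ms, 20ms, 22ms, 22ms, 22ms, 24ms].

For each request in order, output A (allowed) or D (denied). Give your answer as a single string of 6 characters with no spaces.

Answer: AAAADD

Derivation:
Tracking allowed requests in the window:
  req#1 t=20ms: ALLOW
  req#2 t=20ms: ALLOW
  req#3 t=22ms: ALLOW
  req#4 t=22ms: ALLOW
  req#5 t=22ms: DENY
  req#6 t=24ms: DENY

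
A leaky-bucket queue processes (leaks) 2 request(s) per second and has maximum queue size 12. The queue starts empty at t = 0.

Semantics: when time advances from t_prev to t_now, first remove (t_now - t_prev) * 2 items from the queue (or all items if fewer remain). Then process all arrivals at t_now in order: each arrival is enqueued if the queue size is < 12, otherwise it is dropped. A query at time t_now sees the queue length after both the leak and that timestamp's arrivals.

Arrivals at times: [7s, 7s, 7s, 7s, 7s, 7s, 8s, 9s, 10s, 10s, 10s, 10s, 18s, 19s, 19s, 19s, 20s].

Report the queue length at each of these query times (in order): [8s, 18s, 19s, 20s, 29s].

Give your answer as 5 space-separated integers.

Answer: 5 1 3 2 0

Derivation:
Queue lengths at query times:
  query t=8s: backlog = 5
  query t=18s: backlog = 1
  query t=19s: backlog = 3
  query t=20s: backlog = 2
  query t=29s: backlog = 0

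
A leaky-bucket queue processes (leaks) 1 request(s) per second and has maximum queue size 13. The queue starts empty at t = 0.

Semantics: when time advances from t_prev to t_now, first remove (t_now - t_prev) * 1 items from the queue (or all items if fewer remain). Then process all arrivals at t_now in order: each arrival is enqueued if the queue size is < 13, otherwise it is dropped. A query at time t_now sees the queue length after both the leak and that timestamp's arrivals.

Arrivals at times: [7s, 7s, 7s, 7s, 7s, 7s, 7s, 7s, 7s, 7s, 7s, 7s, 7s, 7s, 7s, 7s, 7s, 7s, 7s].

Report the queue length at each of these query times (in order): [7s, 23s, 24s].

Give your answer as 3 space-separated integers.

Answer: 13 0 0

Derivation:
Queue lengths at query times:
  query t=7s: backlog = 13
  query t=23s: backlog = 0
  query t=24s: backlog = 0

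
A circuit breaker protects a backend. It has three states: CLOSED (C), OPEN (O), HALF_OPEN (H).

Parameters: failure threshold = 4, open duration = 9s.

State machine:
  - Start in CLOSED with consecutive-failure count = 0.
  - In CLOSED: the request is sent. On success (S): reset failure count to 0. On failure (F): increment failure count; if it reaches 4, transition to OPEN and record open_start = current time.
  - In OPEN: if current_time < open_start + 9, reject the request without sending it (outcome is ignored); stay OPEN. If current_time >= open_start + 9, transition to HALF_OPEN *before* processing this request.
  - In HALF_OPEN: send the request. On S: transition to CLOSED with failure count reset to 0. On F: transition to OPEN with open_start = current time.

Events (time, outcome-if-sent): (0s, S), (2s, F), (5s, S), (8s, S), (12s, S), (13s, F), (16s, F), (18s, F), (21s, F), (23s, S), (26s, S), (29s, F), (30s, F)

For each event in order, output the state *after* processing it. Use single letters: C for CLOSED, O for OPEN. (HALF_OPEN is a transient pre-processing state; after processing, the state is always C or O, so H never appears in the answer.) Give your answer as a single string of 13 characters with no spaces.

Answer: CCCCCCCCOOOOO

Derivation:
State after each event:
  event#1 t=0s outcome=S: state=CLOSED
  event#2 t=2s outcome=F: state=CLOSED
  event#3 t=5s outcome=S: state=CLOSED
  event#4 t=8s outcome=S: state=CLOSED
  event#5 t=12s outcome=S: state=CLOSED
  event#6 t=13s outcome=F: state=CLOSED
  event#7 t=16s outcome=F: state=CLOSED
  event#8 t=18s outcome=F: state=CLOSED
  event#9 t=21s outcome=F: state=OPEN
  event#10 t=23s outcome=S: state=OPEN
  event#11 t=26s outcome=S: state=OPEN
  event#12 t=29s outcome=F: state=OPEN
  event#13 t=30s outcome=F: state=OPEN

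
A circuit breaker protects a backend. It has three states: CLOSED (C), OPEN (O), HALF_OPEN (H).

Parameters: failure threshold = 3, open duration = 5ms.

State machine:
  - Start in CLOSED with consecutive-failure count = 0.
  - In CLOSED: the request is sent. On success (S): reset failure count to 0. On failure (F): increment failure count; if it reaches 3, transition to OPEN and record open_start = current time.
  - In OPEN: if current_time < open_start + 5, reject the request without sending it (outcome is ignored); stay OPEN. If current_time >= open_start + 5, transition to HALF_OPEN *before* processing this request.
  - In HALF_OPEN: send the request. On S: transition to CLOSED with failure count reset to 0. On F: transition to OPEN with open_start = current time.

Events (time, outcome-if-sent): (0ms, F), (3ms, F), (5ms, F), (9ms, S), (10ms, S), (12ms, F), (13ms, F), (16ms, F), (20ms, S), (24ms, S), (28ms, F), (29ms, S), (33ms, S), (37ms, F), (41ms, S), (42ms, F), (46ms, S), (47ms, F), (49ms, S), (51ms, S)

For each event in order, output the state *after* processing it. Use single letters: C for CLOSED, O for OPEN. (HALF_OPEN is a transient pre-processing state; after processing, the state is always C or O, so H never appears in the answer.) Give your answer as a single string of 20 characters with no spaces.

State after each event:
  event#1 t=0ms outcome=F: state=CLOSED
  event#2 t=3ms outcome=F: state=CLOSED
  event#3 t=5ms outcome=F: state=OPEN
  event#4 t=9ms outcome=S: state=OPEN
  event#5 t=10ms outcome=S: state=CLOSED
  event#6 t=12ms outcome=F: state=CLOSED
  event#7 t=13ms outcome=F: state=CLOSED
  event#8 t=16ms outcome=F: state=OPEN
  event#9 t=20ms outcome=S: state=OPEN
  event#10 t=24ms outcome=S: state=CLOSED
  event#11 t=28ms outcome=F: state=CLOSED
  event#12 t=29ms outcome=S: state=CLOSED
  event#13 t=33ms outcome=S: state=CLOSED
  event#14 t=37ms outcome=F: state=CLOSED
  event#15 t=41ms outcome=S: state=CLOSED
  event#16 t=42ms outcome=F: state=CLOSED
  event#17 t=46ms outcome=S: state=CLOSED
  event#18 t=47ms outcome=F: state=CLOSED
  event#19 t=49ms outcome=S: state=CLOSED
  event#20 t=51ms outcome=S: state=CLOSED

Answer: CCOOCCCOOCCCCCCCCCCC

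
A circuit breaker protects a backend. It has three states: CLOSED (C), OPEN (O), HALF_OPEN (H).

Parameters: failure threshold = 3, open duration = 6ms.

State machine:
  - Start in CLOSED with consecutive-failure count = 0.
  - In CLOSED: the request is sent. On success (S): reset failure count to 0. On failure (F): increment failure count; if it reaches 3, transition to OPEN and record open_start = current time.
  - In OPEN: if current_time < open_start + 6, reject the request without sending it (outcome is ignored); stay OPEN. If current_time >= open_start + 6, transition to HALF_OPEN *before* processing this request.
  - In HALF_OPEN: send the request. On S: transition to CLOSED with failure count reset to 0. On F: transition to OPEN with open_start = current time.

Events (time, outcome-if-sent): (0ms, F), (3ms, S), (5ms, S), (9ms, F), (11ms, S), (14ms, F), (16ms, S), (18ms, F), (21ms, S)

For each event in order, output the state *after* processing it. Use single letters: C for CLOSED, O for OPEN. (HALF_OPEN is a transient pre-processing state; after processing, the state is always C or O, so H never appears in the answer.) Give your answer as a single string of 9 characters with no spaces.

State after each event:
  event#1 t=0ms outcome=F: state=CLOSED
  event#2 t=3ms outcome=S: state=CLOSED
  event#3 t=5ms outcome=S: state=CLOSED
  event#4 t=9ms outcome=F: state=CLOSED
  event#5 t=11ms outcome=S: state=CLOSED
  event#6 t=14ms outcome=F: state=CLOSED
  event#7 t=16ms outcome=S: state=CLOSED
  event#8 t=18ms outcome=F: state=CLOSED
  event#9 t=21ms outcome=S: state=CLOSED

Answer: CCCCCCCCC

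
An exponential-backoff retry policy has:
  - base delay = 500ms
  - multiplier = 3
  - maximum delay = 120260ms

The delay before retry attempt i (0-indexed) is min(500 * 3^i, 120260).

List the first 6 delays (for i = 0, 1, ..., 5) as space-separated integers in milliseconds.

Answer: 500 1500 4500 13500 40500 120260

Derivation:
Computing each delay:
  i=0: min(500*3^0, 120260) = 500
  i=1: min(500*3^1, 120260) = 1500
  i=2: min(500*3^2, 120260) = 4500
  i=3: min(500*3^3, 120260) = 13500
  i=4: min(500*3^4, 120260) = 40500
  i=5: min(500*3^5, 120260) = 120260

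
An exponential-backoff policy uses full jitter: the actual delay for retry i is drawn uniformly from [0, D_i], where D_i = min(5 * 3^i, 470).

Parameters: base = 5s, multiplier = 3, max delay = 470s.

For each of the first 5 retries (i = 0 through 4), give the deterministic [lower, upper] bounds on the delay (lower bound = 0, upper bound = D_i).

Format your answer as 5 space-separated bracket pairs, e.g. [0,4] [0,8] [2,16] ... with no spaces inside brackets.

Computing bounds per retry:
  i=0: D_i=min(5*3^0,470)=5, bounds=[0,5]
  i=1: D_i=min(5*3^1,470)=15, bounds=[0,15]
  i=2: D_i=min(5*3^2,470)=45, bounds=[0,45]
  i=3: D_i=min(5*3^3,470)=135, bounds=[0,135]
  i=4: D_i=min(5*3^4,470)=405, bounds=[0,405]

Answer: [0,5] [0,15] [0,45] [0,135] [0,405]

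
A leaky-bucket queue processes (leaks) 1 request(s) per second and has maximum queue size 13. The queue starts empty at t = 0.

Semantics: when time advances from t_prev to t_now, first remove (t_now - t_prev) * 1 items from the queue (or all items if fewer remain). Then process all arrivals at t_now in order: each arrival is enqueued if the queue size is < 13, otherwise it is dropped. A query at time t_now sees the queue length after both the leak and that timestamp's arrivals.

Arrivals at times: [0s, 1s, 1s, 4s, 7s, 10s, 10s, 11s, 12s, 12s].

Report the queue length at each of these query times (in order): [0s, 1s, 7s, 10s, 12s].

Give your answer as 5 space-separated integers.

Answer: 1 2 1 2 3

Derivation:
Queue lengths at query times:
  query t=0s: backlog = 1
  query t=1s: backlog = 2
  query t=7s: backlog = 1
  query t=10s: backlog = 2
  query t=12s: backlog = 3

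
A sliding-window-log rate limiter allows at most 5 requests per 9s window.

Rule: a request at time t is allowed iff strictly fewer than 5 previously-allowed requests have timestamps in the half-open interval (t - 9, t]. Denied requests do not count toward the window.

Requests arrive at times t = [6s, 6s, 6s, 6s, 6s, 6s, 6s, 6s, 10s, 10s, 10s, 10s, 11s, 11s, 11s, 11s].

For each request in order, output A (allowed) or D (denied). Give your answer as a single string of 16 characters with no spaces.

Answer: AAAAADDDDDDDDDDD

Derivation:
Tracking allowed requests in the window:
  req#1 t=6s: ALLOW
  req#2 t=6s: ALLOW
  req#3 t=6s: ALLOW
  req#4 t=6s: ALLOW
  req#5 t=6s: ALLOW
  req#6 t=6s: DENY
  req#7 t=6s: DENY
  req#8 t=6s: DENY
  req#9 t=10s: DENY
  req#10 t=10s: DENY
  req#11 t=10s: DENY
  req#12 t=10s: DENY
  req#13 t=11s: DENY
  req#14 t=11s: DENY
  req#15 t=11s: DENY
  req#16 t=11s: DENY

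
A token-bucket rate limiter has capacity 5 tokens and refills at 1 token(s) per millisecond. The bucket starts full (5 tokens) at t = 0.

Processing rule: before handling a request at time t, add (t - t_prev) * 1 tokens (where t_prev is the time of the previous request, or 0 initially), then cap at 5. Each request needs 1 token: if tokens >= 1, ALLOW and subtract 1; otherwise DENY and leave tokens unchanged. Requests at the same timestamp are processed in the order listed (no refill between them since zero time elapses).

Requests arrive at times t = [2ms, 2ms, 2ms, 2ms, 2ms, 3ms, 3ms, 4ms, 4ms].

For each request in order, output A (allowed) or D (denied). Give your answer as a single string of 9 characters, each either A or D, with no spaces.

Answer: AAAAAADAD

Derivation:
Simulating step by step:
  req#1 t=2ms: ALLOW
  req#2 t=2ms: ALLOW
  req#3 t=2ms: ALLOW
  req#4 t=2ms: ALLOW
  req#5 t=2ms: ALLOW
  req#6 t=3ms: ALLOW
  req#7 t=3ms: DENY
  req#8 t=4ms: ALLOW
  req#9 t=4ms: DENY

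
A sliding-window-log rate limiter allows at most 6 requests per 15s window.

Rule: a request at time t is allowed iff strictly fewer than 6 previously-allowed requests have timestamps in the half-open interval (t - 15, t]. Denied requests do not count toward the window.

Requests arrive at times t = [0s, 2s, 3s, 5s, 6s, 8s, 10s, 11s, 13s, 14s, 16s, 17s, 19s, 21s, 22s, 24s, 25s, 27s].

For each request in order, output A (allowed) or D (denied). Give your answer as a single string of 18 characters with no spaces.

Answer: AAAAAADDDDAAAAAADD

Derivation:
Tracking allowed requests in the window:
  req#1 t=0s: ALLOW
  req#2 t=2s: ALLOW
  req#3 t=3s: ALLOW
  req#4 t=5s: ALLOW
  req#5 t=6s: ALLOW
  req#6 t=8s: ALLOW
  req#7 t=10s: DENY
  req#8 t=11s: DENY
  req#9 t=13s: DENY
  req#10 t=14s: DENY
  req#11 t=16s: ALLOW
  req#12 t=17s: ALLOW
  req#13 t=19s: ALLOW
  req#14 t=21s: ALLOW
  req#15 t=22s: ALLOW
  req#16 t=24s: ALLOW
  req#17 t=25s: DENY
  req#18 t=27s: DENY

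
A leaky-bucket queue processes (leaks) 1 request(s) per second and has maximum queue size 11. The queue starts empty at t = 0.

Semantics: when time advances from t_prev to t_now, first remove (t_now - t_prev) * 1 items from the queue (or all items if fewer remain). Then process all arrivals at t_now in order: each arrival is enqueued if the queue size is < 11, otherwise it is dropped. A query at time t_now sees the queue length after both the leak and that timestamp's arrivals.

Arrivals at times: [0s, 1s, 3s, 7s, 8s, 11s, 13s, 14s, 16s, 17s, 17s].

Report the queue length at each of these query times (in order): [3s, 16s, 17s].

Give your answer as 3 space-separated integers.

Queue lengths at query times:
  query t=3s: backlog = 1
  query t=16s: backlog = 1
  query t=17s: backlog = 2

Answer: 1 1 2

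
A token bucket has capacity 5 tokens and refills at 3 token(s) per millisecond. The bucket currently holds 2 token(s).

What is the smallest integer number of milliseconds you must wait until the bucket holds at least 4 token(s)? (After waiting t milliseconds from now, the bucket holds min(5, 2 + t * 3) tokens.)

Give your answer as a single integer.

Answer: 1

Derivation:
Need 2 + t * 3 >= 4, so t >= 2/3.
Smallest integer t = ceil(2/3) = 1.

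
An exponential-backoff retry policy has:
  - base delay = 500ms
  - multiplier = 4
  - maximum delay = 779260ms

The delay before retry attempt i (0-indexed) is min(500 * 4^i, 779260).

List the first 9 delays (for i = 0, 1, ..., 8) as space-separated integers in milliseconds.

Computing each delay:
  i=0: min(500*4^0, 779260) = 500
  i=1: min(500*4^1, 779260) = 2000
  i=2: min(500*4^2, 779260) = 8000
  i=3: min(500*4^3, 779260) = 32000
  i=4: min(500*4^4, 779260) = 128000
  i=5: min(500*4^5, 779260) = 512000
  i=6: min(500*4^6, 779260) = 779260
  i=7: min(500*4^7, 779260) = 779260
  i=8: min(500*4^8, 779260) = 779260

Answer: 500 2000 8000 32000 128000 512000 779260 779260 779260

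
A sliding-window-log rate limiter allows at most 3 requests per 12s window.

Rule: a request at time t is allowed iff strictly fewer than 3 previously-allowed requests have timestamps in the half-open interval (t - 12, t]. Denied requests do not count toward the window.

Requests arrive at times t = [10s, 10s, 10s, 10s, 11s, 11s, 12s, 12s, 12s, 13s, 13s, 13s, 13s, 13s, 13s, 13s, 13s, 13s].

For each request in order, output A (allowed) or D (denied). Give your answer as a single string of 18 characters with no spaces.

Tracking allowed requests in the window:
  req#1 t=10s: ALLOW
  req#2 t=10s: ALLOW
  req#3 t=10s: ALLOW
  req#4 t=10s: DENY
  req#5 t=11s: DENY
  req#6 t=11s: DENY
  req#7 t=12s: DENY
  req#8 t=12s: DENY
  req#9 t=12s: DENY
  req#10 t=13s: DENY
  req#11 t=13s: DENY
  req#12 t=13s: DENY
  req#13 t=13s: DENY
  req#14 t=13s: DENY
  req#15 t=13s: DENY
  req#16 t=13s: DENY
  req#17 t=13s: DENY
  req#18 t=13s: DENY

Answer: AAADDDDDDDDDDDDDDD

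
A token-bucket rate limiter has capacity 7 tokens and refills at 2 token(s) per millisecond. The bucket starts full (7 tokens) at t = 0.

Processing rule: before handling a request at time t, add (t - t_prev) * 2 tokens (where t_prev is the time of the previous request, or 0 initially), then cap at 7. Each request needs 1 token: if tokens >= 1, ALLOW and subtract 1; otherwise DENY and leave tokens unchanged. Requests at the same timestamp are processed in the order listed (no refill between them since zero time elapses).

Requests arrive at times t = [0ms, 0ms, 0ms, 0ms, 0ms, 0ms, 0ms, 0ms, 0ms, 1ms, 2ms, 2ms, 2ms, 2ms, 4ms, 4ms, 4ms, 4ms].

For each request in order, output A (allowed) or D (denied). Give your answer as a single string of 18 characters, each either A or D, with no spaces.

Answer: AAAAAAADDAAAADAAAA

Derivation:
Simulating step by step:
  req#1 t=0ms: ALLOW
  req#2 t=0ms: ALLOW
  req#3 t=0ms: ALLOW
  req#4 t=0ms: ALLOW
  req#5 t=0ms: ALLOW
  req#6 t=0ms: ALLOW
  req#7 t=0ms: ALLOW
  req#8 t=0ms: DENY
  req#9 t=0ms: DENY
  req#10 t=1ms: ALLOW
  req#11 t=2ms: ALLOW
  req#12 t=2ms: ALLOW
  req#13 t=2ms: ALLOW
  req#14 t=2ms: DENY
  req#15 t=4ms: ALLOW
  req#16 t=4ms: ALLOW
  req#17 t=4ms: ALLOW
  req#18 t=4ms: ALLOW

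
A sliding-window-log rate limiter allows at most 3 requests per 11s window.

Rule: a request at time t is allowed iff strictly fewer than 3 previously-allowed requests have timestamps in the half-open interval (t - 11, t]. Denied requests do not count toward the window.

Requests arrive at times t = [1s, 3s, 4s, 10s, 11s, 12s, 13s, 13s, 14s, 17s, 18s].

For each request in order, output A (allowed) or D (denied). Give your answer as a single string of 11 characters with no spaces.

Answer: AAADDADDAAD

Derivation:
Tracking allowed requests in the window:
  req#1 t=1s: ALLOW
  req#2 t=3s: ALLOW
  req#3 t=4s: ALLOW
  req#4 t=10s: DENY
  req#5 t=11s: DENY
  req#6 t=12s: ALLOW
  req#7 t=13s: DENY
  req#8 t=13s: DENY
  req#9 t=14s: ALLOW
  req#10 t=17s: ALLOW
  req#11 t=18s: DENY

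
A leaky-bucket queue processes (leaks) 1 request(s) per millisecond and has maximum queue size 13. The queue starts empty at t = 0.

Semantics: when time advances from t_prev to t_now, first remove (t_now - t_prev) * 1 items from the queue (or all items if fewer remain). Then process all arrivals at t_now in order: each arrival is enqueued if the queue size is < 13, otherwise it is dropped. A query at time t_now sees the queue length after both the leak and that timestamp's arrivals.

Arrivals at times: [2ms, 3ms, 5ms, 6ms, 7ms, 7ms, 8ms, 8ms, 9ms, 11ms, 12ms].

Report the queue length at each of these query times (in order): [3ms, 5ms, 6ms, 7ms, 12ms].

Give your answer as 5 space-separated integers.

Answer: 1 1 1 2 2

Derivation:
Queue lengths at query times:
  query t=3ms: backlog = 1
  query t=5ms: backlog = 1
  query t=6ms: backlog = 1
  query t=7ms: backlog = 2
  query t=12ms: backlog = 2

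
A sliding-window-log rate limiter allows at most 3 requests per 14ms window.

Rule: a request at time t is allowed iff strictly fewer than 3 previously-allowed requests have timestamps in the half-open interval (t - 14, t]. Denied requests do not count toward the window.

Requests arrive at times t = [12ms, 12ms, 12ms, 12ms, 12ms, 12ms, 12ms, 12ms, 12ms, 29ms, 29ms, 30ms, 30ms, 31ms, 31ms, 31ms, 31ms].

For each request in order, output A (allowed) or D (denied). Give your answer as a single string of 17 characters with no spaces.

Tracking allowed requests in the window:
  req#1 t=12ms: ALLOW
  req#2 t=12ms: ALLOW
  req#3 t=12ms: ALLOW
  req#4 t=12ms: DENY
  req#5 t=12ms: DENY
  req#6 t=12ms: DENY
  req#7 t=12ms: DENY
  req#8 t=12ms: DENY
  req#9 t=12ms: DENY
  req#10 t=29ms: ALLOW
  req#11 t=29ms: ALLOW
  req#12 t=30ms: ALLOW
  req#13 t=30ms: DENY
  req#14 t=31ms: DENY
  req#15 t=31ms: DENY
  req#16 t=31ms: DENY
  req#17 t=31ms: DENY

Answer: AAADDDDDDAAADDDDD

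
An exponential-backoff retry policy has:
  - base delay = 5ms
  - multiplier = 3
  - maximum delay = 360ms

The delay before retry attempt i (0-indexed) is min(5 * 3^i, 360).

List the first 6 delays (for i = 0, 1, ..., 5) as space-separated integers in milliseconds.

Answer: 5 15 45 135 360 360

Derivation:
Computing each delay:
  i=0: min(5*3^0, 360) = 5
  i=1: min(5*3^1, 360) = 15
  i=2: min(5*3^2, 360) = 45
  i=3: min(5*3^3, 360) = 135
  i=4: min(5*3^4, 360) = 360
  i=5: min(5*3^5, 360) = 360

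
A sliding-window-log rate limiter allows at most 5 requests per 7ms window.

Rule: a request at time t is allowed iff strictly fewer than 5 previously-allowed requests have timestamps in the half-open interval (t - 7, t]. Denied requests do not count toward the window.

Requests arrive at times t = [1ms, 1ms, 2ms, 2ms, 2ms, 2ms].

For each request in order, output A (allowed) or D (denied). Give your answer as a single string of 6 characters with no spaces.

Answer: AAAAAD

Derivation:
Tracking allowed requests in the window:
  req#1 t=1ms: ALLOW
  req#2 t=1ms: ALLOW
  req#3 t=2ms: ALLOW
  req#4 t=2ms: ALLOW
  req#5 t=2ms: ALLOW
  req#6 t=2ms: DENY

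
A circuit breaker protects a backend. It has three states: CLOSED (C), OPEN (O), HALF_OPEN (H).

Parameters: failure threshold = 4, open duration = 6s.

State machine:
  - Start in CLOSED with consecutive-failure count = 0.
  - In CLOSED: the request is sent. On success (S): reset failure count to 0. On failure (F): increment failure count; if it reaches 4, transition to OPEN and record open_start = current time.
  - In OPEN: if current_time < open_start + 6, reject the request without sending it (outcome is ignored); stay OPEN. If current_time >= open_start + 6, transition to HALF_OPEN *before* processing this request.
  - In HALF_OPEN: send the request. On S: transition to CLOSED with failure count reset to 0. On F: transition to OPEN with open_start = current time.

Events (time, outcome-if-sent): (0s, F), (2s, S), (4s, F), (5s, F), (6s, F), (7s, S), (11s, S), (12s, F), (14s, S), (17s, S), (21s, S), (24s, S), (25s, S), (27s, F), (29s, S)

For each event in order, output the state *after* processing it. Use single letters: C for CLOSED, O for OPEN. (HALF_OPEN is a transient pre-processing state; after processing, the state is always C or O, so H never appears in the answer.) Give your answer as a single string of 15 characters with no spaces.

State after each event:
  event#1 t=0s outcome=F: state=CLOSED
  event#2 t=2s outcome=S: state=CLOSED
  event#3 t=4s outcome=F: state=CLOSED
  event#4 t=5s outcome=F: state=CLOSED
  event#5 t=6s outcome=F: state=CLOSED
  event#6 t=7s outcome=S: state=CLOSED
  event#7 t=11s outcome=S: state=CLOSED
  event#8 t=12s outcome=F: state=CLOSED
  event#9 t=14s outcome=S: state=CLOSED
  event#10 t=17s outcome=S: state=CLOSED
  event#11 t=21s outcome=S: state=CLOSED
  event#12 t=24s outcome=S: state=CLOSED
  event#13 t=25s outcome=S: state=CLOSED
  event#14 t=27s outcome=F: state=CLOSED
  event#15 t=29s outcome=S: state=CLOSED

Answer: CCCCCCCCCCCCCCC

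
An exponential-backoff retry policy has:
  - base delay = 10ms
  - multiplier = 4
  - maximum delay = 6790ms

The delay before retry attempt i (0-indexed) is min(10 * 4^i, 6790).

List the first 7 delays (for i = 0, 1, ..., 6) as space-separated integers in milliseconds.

Computing each delay:
  i=0: min(10*4^0, 6790) = 10
  i=1: min(10*4^1, 6790) = 40
  i=2: min(10*4^2, 6790) = 160
  i=3: min(10*4^3, 6790) = 640
  i=4: min(10*4^4, 6790) = 2560
  i=5: min(10*4^5, 6790) = 6790
  i=6: min(10*4^6, 6790) = 6790

Answer: 10 40 160 640 2560 6790 6790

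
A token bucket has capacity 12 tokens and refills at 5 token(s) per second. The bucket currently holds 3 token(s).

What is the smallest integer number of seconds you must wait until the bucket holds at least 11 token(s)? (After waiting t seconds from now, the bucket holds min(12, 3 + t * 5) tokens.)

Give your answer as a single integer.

Need 3 + t * 5 >= 11, so t >= 8/5.
Smallest integer t = ceil(8/5) = 2.

Answer: 2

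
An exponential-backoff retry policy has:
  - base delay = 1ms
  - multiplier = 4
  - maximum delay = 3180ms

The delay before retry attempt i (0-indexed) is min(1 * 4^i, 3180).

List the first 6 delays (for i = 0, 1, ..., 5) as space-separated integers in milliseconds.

Computing each delay:
  i=0: min(1*4^0, 3180) = 1
  i=1: min(1*4^1, 3180) = 4
  i=2: min(1*4^2, 3180) = 16
  i=3: min(1*4^3, 3180) = 64
  i=4: min(1*4^4, 3180) = 256
  i=5: min(1*4^5, 3180) = 1024

Answer: 1 4 16 64 256 1024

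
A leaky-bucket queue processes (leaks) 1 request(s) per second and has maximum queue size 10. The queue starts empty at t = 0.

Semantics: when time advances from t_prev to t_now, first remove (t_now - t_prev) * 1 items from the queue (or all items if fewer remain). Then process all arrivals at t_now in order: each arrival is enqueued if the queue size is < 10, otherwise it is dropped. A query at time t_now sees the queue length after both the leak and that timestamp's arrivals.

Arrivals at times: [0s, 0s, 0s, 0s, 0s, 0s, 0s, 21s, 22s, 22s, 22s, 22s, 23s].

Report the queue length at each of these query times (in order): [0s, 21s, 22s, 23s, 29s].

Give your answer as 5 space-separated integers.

Queue lengths at query times:
  query t=0s: backlog = 7
  query t=21s: backlog = 1
  query t=22s: backlog = 4
  query t=23s: backlog = 4
  query t=29s: backlog = 0

Answer: 7 1 4 4 0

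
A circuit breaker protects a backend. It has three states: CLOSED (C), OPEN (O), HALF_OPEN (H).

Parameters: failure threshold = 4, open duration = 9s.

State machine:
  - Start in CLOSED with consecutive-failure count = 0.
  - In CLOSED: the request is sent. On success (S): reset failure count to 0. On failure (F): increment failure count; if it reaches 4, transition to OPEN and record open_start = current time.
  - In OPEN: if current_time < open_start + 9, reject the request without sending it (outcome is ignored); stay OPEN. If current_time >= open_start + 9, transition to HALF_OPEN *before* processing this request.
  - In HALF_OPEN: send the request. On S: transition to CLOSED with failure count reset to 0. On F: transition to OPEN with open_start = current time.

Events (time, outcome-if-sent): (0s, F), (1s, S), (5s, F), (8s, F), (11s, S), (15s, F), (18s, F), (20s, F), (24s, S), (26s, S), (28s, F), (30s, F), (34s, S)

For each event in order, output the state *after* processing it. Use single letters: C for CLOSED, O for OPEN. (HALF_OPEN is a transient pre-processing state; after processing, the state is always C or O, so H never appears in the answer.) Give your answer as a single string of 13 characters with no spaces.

State after each event:
  event#1 t=0s outcome=F: state=CLOSED
  event#2 t=1s outcome=S: state=CLOSED
  event#3 t=5s outcome=F: state=CLOSED
  event#4 t=8s outcome=F: state=CLOSED
  event#5 t=11s outcome=S: state=CLOSED
  event#6 t=15s outcome=F: state=CLOSED
  event#7 t=18s outcome=F: state=CLOSED
  event#8 t=20s outcome=F: state=CLOSED
  event#9 t=24s outcome=S: state=CLOSED
  event#10 t=26s outcome=S: state=CLOSED
  event#11 t=28s outcome=F: state=CLOSED
  event#12 t=30s outcome=F: state=CLOSED
  event#13 t=34s outcome=S: state=CLOSED

Answer: CCCCCCCCCCCCC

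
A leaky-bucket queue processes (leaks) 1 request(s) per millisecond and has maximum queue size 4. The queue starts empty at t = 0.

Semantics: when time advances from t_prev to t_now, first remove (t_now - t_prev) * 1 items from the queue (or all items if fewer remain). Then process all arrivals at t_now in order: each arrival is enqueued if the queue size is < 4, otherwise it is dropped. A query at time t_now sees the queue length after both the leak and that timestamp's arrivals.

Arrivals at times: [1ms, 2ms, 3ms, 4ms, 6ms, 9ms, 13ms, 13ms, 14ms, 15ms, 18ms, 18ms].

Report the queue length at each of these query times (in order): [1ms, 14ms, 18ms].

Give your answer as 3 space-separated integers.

Answer: 1 2 2

Derivation:
Queue lengths at query times:
  query t=1ms: backlog = 1
  query t=14ms: backlog = 2
  query t=18ms: backlog = 2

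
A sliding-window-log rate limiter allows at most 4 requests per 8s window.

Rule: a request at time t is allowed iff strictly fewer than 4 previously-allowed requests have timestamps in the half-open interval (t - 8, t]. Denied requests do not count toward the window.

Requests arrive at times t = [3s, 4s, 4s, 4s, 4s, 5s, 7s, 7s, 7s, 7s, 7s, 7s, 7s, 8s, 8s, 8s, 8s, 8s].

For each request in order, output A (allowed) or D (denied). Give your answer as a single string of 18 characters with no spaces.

Answer: AAAADDDDDDDDDDDDDD

Derivation:
Tracking allowed requests in the window:
  req#1 t=3s: ALLOW
  req#2 t=4s: ALLOW
  req#3 t=4s: ALLOW
  req#4 t=4s: ALLOW
  req#5 t=4s: DENY
  req#6 t=5s: DENY
  req#7 t=7s: DENY
  req#8 t=7s: DENY
  req#9 t=7s: DENY
  req#10 t=7s: DENY
  req#11 t=7s: DENY
  req#12 t=7s: DENY
  req#13 t=7s: DENY
  req#14 t=8s: DENY
  req#15 t=8s: DENY
  req#16 t=8s: DENY
  req#17 t=8s: DENY
  req#18 t=8s: DENY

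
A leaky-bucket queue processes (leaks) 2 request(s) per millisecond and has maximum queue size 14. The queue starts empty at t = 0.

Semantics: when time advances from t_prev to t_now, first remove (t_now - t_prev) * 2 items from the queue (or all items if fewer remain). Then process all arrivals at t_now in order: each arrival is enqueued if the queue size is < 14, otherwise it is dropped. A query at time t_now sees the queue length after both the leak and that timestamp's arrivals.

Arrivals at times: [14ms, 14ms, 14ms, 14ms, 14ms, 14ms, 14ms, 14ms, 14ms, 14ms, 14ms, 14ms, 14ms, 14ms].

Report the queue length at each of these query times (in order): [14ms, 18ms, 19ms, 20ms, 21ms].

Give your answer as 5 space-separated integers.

Queue lengths at query times:
  query t=14ms: backlog = 14
  query t=18ms: backlog = 6
  query t=19ms: backlog = 4
  query t=20ms: backlog = 2
  query t=21ms: backlog = 0

Answer: 14 6 4 2 0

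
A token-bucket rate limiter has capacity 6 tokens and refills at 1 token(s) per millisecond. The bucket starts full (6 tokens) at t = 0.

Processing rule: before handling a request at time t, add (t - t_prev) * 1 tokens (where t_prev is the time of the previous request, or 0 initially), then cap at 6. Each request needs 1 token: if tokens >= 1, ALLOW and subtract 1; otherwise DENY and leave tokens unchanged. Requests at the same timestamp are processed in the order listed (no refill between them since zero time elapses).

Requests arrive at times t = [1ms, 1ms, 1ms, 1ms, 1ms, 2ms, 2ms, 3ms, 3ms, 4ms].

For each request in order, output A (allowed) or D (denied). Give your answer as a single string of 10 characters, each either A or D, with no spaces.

Answer: AAAAAAAADA

Derivation:
Simulating step by step:
  req#1 t=1ms: ALLOW
  req#2 t=1ms: ALLOW
  req#3 t=1ms: ALLOW
  req#4 t=1ms: ALLOW
  req#5 t=1ms: ALLOW
  req#6 t=2ms: ALLOW
  req#7 t=2ms: ALLOW
  req#8 t=3ms: ALLOW
  req#9 t=3ms: DENY
  req#10 t=4ms: ALLOW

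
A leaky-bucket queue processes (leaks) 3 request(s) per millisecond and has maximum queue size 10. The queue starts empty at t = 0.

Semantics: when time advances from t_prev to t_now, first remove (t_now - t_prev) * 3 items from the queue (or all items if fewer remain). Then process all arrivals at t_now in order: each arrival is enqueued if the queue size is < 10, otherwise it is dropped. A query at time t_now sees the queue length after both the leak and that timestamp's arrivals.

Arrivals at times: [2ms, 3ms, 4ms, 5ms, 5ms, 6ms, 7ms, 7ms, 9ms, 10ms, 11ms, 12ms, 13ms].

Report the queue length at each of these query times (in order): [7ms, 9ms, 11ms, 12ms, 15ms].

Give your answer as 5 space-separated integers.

Answer: 2 1 1 1 0

Derivation:
Queue lengths at query times:
  query t=7ms: backlog = 2
  query t=9ms: backlog = 1
  query t=11ms: backlog = 1
  query t=12ms: backlog = 1
  query t=15ms: backlog = 0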